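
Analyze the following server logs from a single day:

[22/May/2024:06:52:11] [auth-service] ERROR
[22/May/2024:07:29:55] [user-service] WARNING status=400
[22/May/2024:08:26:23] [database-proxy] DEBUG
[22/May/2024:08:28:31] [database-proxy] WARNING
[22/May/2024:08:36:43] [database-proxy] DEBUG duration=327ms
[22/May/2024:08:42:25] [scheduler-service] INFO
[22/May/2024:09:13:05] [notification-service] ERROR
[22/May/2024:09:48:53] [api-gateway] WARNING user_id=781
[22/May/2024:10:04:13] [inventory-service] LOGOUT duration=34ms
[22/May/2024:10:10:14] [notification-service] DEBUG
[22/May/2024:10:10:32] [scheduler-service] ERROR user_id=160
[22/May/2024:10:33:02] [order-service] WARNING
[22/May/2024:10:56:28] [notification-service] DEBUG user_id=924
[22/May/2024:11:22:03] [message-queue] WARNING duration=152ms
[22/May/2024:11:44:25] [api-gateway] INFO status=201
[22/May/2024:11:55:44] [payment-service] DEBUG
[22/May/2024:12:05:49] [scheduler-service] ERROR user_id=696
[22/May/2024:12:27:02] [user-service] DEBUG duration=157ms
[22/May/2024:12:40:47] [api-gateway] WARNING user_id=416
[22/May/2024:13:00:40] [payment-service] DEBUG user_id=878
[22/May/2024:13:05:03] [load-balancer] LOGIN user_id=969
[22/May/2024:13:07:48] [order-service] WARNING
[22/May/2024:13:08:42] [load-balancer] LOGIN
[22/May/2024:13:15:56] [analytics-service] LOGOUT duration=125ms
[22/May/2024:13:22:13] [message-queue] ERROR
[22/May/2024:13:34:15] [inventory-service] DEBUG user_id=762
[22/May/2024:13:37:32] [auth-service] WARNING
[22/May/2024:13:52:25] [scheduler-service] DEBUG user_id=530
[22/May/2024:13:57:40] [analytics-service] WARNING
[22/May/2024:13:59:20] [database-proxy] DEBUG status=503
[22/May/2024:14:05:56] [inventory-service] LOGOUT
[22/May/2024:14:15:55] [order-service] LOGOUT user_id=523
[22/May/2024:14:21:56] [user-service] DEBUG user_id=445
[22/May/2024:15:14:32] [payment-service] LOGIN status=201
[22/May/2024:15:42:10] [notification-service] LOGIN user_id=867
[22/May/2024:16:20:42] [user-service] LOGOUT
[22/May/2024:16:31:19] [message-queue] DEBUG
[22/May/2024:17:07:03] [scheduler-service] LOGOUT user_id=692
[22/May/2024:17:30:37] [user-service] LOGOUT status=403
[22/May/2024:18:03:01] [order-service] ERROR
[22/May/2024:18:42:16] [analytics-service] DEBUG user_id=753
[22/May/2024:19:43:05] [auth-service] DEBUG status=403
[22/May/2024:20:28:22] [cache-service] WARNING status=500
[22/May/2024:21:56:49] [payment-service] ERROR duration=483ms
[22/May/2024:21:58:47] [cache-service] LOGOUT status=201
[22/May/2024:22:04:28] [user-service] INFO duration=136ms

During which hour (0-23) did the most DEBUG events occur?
13

To find the peak hour:

1. Group all DEBUG events by hour
2. Count events in each hour
3. Find hour with maximum count
4. Peak hour: 13 (with 4 events)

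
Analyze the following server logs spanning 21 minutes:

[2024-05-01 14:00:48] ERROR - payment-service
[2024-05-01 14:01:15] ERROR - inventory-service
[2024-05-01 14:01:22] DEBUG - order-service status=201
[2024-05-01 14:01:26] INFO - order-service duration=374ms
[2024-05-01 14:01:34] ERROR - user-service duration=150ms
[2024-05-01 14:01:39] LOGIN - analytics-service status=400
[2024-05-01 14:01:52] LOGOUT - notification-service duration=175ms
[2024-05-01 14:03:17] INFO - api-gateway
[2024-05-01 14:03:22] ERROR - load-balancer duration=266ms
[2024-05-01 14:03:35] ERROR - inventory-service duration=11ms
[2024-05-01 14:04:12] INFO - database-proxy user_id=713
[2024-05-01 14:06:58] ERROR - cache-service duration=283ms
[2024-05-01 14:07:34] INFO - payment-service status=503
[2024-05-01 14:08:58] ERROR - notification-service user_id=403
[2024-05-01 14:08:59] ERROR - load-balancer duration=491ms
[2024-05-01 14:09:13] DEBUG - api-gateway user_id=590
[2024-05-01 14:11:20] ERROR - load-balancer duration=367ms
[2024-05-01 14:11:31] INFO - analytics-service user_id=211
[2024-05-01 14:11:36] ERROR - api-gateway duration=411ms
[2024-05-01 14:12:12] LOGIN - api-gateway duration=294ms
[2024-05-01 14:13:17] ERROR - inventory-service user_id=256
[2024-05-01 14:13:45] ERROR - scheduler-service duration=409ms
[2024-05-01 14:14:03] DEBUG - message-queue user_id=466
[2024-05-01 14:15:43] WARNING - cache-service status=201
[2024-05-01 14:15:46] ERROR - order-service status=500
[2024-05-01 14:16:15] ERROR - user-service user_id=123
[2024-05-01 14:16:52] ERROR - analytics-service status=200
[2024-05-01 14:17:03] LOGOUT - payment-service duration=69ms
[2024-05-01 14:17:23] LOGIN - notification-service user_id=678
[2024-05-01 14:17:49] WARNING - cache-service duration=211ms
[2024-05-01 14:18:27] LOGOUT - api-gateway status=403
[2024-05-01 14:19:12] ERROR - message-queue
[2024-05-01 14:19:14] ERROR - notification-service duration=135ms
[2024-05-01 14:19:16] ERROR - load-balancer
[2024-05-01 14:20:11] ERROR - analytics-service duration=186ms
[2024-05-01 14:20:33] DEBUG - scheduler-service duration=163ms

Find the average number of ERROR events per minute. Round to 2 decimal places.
0.9

To calculate the rate:

1. Count total ERROR events: 19
2. Total time period: 21 minutes
3. Rate = 19 / 21 = 0.9 events per minute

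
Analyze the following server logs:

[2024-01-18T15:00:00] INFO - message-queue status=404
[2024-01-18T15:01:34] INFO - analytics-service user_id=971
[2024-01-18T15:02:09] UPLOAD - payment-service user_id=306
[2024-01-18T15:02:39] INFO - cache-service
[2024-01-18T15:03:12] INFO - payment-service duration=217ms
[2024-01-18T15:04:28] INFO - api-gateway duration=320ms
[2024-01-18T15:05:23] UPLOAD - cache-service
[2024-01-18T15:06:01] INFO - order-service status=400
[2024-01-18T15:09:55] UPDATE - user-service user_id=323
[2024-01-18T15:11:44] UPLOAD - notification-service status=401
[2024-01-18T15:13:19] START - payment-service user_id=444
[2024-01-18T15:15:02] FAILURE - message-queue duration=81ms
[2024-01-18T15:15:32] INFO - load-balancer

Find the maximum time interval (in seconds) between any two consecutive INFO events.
571

To find the longest gap:

1. Extract all INFO events in chronological order
2. Calculate time differences between consecutive events
3. Find the maximum difference
4. Longest gap: 571 seconds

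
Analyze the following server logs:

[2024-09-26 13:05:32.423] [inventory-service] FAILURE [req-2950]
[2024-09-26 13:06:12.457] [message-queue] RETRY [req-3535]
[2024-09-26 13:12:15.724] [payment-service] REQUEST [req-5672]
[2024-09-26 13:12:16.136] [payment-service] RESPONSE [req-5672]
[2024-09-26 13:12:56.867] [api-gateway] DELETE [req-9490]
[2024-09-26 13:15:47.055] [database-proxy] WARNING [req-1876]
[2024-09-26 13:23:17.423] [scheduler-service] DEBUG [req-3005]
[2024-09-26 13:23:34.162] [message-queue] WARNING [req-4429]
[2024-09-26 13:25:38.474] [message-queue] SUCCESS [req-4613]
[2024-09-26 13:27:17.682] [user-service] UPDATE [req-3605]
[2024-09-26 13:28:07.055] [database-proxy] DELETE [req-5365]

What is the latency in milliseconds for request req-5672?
412

To calculate latency:

1. Find REQUEST with id req-5672: 2024-09-26 13:12:15.724
2. Find RESPONSE with id req-5672: 2024-09-26 13:12:16.136
3. Latency: 2024-09-26 13:12:16.136 - 2024-09-26 13:12:15.724 = 412ms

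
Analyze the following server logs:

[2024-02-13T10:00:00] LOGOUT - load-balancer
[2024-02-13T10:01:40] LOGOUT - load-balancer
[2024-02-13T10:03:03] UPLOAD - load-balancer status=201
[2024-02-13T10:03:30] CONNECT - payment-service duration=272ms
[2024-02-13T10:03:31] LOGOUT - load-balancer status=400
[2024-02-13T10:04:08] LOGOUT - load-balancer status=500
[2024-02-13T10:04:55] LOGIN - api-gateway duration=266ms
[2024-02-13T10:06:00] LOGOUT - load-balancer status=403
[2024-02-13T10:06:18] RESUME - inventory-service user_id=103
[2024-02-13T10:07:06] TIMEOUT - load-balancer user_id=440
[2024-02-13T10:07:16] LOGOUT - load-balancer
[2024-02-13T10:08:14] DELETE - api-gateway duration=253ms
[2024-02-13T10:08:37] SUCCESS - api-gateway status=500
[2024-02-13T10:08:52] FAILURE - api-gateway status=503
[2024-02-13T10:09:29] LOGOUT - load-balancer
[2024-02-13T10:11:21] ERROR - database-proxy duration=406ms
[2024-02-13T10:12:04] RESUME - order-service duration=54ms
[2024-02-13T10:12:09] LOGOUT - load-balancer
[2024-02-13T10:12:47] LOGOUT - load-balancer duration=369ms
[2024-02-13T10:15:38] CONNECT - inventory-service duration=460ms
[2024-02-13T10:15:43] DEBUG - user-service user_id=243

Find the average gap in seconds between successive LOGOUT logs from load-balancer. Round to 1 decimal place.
95.9

To calculate average interval:

1. Find all LOGOUT events for load-balancer in order
2. Calculate time gaps between consecutive events
3. Compute mean of gaps: 767 / 8 = 95.9 seconds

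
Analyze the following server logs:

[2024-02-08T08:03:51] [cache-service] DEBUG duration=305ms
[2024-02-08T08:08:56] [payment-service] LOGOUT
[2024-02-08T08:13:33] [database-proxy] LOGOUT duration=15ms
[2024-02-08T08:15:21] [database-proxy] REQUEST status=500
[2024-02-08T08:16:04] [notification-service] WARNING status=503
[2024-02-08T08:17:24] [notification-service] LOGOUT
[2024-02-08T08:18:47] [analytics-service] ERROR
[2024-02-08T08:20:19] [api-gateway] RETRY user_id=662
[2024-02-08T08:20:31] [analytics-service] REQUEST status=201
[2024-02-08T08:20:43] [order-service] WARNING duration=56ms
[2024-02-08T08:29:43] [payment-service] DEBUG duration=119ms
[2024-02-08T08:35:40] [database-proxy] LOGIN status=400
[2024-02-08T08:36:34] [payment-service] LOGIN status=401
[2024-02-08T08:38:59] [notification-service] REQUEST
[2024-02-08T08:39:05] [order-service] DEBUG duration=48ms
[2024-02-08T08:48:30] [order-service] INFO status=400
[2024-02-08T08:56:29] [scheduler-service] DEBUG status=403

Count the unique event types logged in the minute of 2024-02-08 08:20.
3

To count unique event types:

1. Filter events in the minute starting at 2024-02-08 08:20
2. Extract event types from matching entries
3. Count unique types: 3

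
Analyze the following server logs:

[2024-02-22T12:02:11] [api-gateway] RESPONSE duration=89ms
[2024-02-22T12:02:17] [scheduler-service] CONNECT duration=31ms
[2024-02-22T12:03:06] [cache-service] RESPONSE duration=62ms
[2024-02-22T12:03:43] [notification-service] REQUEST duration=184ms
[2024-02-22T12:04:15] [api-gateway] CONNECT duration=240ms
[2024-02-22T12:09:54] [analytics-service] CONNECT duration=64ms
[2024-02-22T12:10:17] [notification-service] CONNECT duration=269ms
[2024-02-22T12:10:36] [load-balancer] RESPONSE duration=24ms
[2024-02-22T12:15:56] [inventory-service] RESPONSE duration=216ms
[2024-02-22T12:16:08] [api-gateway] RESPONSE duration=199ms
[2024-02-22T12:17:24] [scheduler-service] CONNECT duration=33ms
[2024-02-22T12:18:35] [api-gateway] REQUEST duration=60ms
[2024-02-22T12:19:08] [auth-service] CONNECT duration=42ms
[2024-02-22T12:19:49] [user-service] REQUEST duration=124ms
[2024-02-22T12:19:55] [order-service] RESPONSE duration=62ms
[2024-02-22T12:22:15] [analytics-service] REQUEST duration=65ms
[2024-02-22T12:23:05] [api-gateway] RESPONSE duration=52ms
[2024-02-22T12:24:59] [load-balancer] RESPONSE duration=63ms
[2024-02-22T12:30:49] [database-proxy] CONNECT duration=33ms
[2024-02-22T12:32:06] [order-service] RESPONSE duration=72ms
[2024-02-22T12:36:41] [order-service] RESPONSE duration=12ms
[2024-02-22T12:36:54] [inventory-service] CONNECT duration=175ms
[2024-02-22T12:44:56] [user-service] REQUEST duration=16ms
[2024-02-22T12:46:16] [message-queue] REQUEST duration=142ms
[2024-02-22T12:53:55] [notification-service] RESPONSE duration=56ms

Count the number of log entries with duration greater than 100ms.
8

To count timeouts:

1. Threshold: 100ms
2. Extract duration from each log entry
3. Count entries where duration > 100
4. Timeout count: 8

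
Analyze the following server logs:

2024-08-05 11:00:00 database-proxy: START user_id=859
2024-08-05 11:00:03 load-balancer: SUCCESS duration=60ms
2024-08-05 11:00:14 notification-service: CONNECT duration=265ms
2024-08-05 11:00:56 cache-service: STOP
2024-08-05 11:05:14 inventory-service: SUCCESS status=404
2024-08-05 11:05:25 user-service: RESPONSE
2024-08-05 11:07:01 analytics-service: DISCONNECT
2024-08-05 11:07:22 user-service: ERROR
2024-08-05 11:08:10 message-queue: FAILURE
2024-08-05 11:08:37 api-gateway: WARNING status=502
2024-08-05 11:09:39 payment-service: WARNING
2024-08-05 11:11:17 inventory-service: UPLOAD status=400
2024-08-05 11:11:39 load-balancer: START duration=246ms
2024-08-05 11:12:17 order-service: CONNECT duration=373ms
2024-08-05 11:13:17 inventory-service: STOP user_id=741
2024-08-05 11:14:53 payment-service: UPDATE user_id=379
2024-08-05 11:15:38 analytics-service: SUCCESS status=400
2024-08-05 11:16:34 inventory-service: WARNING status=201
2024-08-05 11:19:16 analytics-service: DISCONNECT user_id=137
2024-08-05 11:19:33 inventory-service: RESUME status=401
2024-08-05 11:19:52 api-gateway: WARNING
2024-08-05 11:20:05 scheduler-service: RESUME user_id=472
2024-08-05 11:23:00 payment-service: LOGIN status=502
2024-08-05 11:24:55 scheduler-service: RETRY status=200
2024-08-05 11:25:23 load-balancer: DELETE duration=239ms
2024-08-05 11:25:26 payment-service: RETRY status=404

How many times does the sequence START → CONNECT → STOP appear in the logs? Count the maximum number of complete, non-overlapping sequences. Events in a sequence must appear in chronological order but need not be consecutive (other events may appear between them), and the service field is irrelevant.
2

To count sequences:

1. Look for pattern: START → CONNECT → STOP
2. Greedily scan the log in chronological order, matching each sequence element in turn (ignoring service)
3. Each time the full pattern completes, increment the count and restart matching from the next event
4. Complete non-overlapping sequences found: 2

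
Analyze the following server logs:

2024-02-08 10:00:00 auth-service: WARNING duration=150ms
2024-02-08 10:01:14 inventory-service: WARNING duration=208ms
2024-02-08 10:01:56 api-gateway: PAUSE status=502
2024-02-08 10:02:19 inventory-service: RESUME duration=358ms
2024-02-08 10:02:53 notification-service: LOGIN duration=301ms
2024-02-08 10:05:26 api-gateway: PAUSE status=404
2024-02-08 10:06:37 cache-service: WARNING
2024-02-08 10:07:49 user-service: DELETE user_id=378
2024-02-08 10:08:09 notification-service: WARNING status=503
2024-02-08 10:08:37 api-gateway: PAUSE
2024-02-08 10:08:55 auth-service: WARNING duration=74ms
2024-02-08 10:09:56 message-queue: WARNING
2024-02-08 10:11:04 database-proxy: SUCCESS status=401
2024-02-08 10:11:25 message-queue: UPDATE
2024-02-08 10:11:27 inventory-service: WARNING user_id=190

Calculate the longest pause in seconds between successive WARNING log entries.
323

To find the longest gap:

1. Extract all WARNING events in chronological order
2. Calculate time differences between consecutive events
3. Find the maximum difference
4. Longest gap: 323 seconds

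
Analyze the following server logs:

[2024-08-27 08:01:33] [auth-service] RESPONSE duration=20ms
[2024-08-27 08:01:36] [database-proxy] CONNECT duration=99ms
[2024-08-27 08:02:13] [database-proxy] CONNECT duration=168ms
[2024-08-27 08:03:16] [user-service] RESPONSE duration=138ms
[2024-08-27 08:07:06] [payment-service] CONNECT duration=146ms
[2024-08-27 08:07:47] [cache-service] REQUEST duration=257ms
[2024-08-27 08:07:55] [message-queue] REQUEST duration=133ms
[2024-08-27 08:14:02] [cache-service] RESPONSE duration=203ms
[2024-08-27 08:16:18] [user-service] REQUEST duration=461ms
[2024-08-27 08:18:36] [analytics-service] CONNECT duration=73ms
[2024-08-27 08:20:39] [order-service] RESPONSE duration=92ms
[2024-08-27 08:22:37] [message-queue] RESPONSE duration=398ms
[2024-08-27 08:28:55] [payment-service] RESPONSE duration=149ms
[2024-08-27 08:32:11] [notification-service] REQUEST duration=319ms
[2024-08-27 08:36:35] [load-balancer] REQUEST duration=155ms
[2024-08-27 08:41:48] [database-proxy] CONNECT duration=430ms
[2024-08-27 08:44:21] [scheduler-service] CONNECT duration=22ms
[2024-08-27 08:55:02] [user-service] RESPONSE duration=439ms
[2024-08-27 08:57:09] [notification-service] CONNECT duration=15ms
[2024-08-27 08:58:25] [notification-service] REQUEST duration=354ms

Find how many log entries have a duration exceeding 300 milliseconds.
6

To count timeouts:

1. Threshold: 300ms
2. Extract duration from each log entry
3. Count entries where duration > 300
4. Timeout count: 6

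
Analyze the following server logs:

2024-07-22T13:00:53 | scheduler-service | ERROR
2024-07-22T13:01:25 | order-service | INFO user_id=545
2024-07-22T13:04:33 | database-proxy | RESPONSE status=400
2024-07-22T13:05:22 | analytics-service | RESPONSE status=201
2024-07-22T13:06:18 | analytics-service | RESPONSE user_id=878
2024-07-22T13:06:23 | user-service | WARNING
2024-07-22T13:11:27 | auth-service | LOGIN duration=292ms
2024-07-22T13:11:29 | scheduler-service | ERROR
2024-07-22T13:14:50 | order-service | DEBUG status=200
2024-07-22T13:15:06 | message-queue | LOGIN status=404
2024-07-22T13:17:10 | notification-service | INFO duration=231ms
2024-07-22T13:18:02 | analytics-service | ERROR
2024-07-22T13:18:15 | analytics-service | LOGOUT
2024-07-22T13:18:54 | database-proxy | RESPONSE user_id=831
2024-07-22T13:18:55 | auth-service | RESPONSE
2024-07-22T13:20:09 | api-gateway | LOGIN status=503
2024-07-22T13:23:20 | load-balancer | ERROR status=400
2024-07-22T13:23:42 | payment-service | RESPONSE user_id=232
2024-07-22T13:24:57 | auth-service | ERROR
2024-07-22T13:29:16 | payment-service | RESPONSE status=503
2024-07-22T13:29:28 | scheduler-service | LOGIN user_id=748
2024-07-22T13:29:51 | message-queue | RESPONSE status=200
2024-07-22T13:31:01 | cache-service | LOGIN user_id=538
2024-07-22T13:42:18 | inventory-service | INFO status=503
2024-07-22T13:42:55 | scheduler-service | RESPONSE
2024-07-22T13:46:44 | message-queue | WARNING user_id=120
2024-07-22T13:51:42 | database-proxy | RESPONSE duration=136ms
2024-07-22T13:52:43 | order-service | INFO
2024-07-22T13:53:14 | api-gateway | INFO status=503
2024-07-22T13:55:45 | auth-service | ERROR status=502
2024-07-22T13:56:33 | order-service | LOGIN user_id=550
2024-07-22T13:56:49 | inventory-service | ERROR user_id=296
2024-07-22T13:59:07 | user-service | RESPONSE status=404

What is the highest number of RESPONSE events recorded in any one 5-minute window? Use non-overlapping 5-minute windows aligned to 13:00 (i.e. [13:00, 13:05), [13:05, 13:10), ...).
2

To find the burst window:

1. Divide the log period into non-overlapping 5-minute windows starting at 13:00
2. Count RESPONSE events in each window
3. Find the window with maximum count
4. Maximum events in a window: 2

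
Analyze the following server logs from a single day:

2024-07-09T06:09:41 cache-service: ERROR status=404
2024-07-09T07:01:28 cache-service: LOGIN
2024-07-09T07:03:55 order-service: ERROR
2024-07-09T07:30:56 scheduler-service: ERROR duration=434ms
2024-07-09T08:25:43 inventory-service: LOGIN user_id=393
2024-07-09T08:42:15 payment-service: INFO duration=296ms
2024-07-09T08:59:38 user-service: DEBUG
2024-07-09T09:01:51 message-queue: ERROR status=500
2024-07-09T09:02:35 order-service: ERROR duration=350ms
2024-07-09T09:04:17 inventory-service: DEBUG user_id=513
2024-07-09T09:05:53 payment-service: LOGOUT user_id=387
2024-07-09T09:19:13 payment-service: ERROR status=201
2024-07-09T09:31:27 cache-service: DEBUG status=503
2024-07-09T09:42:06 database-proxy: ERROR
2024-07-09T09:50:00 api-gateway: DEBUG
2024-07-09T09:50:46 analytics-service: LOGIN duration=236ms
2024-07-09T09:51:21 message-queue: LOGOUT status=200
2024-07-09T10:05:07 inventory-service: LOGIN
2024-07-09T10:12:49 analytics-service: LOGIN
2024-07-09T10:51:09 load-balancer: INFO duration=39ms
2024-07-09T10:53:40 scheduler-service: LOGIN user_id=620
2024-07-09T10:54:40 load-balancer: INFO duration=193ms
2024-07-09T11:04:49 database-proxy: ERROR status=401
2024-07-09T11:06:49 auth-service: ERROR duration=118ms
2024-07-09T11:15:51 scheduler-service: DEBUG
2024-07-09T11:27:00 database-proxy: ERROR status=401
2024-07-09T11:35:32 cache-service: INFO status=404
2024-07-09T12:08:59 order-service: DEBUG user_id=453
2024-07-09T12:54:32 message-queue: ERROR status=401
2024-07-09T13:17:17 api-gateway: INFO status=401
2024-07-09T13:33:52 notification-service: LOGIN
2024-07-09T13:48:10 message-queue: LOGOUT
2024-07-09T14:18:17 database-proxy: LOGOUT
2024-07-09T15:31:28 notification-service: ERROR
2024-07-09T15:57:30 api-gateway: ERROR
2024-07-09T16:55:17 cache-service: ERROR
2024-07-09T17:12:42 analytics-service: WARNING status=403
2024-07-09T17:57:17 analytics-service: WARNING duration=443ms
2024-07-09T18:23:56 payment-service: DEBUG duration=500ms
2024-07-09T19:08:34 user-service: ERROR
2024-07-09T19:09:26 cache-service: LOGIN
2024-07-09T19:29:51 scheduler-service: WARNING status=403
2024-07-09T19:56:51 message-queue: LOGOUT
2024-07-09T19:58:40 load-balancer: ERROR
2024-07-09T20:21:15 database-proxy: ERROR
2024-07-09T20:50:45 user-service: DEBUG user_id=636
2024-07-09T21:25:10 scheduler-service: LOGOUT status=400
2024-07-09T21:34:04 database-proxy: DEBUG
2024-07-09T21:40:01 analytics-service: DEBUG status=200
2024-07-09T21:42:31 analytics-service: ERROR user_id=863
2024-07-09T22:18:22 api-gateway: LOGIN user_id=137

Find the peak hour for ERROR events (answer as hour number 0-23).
9

To find the peak hour:

1. Group all ERROR events by hour
2. Count events in each hour
3. Find hour with maximum count
4. Peak hour: 9 (with 4 events)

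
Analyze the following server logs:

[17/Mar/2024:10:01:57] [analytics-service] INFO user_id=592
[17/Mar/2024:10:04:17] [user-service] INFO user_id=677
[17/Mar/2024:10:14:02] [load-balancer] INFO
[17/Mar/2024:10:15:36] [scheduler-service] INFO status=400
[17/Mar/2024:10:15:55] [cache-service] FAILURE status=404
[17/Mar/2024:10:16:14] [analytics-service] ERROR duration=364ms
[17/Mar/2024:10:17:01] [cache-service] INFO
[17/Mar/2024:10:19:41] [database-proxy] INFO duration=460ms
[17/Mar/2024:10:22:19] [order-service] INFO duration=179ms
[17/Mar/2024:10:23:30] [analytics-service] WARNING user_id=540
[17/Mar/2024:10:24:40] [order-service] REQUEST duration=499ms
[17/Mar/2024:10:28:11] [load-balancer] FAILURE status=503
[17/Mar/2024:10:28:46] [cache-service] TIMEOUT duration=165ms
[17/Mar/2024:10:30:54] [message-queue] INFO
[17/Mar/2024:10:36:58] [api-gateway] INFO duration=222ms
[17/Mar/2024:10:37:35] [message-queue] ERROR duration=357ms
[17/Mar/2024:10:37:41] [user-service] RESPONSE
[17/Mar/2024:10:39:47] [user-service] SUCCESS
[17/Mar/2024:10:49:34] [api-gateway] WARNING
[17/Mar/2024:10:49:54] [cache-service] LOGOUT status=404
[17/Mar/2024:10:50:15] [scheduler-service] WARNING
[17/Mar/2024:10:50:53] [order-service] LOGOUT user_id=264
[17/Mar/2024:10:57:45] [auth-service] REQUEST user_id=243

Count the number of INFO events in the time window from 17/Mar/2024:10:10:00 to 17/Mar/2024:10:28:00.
5

To count events in the time window:

1. Window boundaries: 17/Mar/2024:10:10:00 to 17/Mar/2024:10:28:00
2. Filter for INFO events within this window
3. Count matching events: 5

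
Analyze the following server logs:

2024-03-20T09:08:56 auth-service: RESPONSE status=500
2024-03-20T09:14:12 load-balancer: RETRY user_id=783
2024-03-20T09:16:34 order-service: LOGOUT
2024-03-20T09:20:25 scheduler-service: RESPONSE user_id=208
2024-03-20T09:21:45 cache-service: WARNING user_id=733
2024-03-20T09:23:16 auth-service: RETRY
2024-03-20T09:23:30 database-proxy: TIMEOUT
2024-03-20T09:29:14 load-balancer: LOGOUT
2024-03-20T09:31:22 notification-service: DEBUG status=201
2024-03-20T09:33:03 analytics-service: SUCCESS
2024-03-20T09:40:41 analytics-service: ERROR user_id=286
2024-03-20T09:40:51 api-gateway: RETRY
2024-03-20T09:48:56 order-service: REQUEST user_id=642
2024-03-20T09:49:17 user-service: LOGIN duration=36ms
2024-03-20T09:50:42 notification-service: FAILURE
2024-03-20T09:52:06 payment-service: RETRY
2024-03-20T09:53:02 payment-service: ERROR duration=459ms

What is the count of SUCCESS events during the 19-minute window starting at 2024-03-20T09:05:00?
0

To count events in the time window:

1. Window boundaries: 2024-03-20T09:05:00 to 2024-03-20T09:24:00
2. Filter for SUCCESS events within this window
3. Count matching events: 0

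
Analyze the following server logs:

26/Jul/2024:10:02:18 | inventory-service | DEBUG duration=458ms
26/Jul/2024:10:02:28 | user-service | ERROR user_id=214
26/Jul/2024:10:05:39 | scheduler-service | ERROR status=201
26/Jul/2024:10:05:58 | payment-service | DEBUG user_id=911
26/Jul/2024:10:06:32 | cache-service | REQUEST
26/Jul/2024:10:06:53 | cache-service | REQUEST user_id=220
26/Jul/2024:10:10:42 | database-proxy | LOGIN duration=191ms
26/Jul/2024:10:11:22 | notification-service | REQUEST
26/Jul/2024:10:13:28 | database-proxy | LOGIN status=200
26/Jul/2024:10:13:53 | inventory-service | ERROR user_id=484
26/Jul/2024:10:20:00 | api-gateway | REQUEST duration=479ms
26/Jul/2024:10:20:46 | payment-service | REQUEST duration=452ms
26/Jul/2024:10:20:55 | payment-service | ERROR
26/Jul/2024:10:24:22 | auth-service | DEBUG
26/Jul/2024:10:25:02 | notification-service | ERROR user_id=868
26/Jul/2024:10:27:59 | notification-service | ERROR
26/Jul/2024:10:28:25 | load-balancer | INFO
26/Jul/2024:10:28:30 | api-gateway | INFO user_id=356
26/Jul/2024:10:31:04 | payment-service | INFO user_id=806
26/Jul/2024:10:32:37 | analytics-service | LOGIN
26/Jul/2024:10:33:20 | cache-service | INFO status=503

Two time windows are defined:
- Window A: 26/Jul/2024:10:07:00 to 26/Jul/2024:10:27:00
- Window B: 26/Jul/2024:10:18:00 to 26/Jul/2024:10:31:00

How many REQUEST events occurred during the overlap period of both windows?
2

To find overlap events:

1. Window A: 26/Jul/2024:10:07:00 to 26/Jul/2024:10:27:00
2. Window B: 26/Jul/2024:10:18:00 to 26/Jul/2024:10:31:00
3. Overlap period: 26/Jul/2024:10:18:00 to 26/Jul/2024:10:27:00
4. Count REQUEST events in overlap: 2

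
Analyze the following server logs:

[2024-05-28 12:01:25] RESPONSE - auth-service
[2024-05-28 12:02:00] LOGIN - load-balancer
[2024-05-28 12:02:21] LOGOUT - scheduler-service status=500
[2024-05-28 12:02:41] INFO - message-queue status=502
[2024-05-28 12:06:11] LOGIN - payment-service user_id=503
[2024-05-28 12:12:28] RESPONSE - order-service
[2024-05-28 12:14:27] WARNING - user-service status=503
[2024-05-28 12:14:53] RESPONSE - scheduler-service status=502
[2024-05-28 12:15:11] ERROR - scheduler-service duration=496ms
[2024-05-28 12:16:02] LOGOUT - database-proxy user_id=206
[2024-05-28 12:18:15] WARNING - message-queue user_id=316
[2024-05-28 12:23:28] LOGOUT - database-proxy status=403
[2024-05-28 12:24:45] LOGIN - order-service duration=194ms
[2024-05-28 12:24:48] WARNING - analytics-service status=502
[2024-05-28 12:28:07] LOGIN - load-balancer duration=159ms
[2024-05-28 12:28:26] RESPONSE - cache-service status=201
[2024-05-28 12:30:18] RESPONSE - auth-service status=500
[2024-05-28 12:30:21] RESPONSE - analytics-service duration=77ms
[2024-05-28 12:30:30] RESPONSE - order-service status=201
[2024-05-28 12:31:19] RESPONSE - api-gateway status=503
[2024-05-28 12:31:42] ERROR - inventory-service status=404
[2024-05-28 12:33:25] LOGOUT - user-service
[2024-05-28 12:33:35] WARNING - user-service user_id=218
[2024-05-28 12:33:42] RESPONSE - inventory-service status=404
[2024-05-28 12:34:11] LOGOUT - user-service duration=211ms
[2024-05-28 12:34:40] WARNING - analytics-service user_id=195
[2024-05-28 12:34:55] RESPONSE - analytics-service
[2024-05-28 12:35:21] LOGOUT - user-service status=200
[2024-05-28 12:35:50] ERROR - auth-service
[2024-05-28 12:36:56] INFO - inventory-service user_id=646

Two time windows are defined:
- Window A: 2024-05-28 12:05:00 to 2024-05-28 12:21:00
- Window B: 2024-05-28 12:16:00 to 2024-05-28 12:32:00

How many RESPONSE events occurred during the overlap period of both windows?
0

To find overlap events:

1. Window A: 2024-05-28 12:05:00 to 2024-05-28 12:21:00
2. Window B: 2024-05-28 12:16:00 to 2024-05-28 12:32:00
3. Overlap period: 2024-05-28 12:16:00 to 2024-05-28 12:21:00
4. Count RESPONSE events in overlap: 0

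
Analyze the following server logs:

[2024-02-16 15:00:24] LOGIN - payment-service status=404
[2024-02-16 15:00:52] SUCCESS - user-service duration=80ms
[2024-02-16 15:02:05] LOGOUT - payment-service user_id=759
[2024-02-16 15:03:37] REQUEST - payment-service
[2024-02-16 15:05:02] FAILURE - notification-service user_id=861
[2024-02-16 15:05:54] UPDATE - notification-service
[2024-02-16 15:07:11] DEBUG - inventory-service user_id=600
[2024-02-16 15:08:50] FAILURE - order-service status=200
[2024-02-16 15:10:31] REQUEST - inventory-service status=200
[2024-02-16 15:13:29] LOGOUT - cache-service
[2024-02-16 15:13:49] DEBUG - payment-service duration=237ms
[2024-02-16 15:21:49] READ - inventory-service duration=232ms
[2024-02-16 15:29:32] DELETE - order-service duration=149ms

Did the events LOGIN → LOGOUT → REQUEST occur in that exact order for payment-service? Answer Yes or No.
Yes

To verify sequence order:

1. Find all events in sequence LOGIN → LOGOUT → REQUEST for payment-service
2. Extract their timestamps
3. Check if timestamps are in ascending order
4. Result: Yes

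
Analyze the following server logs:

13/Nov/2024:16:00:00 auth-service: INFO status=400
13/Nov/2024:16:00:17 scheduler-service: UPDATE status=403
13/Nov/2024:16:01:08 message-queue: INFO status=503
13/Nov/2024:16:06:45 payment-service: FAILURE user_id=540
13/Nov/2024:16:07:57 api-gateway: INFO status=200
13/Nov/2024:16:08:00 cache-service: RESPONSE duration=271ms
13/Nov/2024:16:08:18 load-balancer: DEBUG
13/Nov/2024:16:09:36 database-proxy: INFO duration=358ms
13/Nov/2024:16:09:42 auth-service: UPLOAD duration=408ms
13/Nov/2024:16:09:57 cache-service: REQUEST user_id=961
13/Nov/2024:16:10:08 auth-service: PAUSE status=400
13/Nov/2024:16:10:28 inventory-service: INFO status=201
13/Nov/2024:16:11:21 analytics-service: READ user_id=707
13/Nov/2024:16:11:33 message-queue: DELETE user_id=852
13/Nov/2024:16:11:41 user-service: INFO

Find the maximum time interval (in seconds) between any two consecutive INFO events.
409

To find the longest gap:

1. Extract all INFO events in chronological order
2. Calculate time differences between consecutive events
3. Find the maximum difference
4. Longest gap: 409 seconds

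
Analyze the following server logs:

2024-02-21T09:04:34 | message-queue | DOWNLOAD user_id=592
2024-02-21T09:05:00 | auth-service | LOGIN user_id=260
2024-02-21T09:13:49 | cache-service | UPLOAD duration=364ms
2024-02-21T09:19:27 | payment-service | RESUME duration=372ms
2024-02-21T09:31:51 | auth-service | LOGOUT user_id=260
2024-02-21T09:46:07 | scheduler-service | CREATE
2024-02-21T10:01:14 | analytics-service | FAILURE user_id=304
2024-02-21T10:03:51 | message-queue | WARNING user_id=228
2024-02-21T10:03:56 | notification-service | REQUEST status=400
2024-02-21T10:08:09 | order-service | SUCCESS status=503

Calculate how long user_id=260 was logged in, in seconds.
1611

To calculate session duration:

1. Find LOGIN event for user_id=260: 2024-02-21T09:05:00
2. Find LOGOUT event for user_id=260: 2024-02-21T09:31:51
3. Session duration: 2024-02-21T09:31:51 - 2024-02-21T09:05:00 = 1611 seconds (26 minutes)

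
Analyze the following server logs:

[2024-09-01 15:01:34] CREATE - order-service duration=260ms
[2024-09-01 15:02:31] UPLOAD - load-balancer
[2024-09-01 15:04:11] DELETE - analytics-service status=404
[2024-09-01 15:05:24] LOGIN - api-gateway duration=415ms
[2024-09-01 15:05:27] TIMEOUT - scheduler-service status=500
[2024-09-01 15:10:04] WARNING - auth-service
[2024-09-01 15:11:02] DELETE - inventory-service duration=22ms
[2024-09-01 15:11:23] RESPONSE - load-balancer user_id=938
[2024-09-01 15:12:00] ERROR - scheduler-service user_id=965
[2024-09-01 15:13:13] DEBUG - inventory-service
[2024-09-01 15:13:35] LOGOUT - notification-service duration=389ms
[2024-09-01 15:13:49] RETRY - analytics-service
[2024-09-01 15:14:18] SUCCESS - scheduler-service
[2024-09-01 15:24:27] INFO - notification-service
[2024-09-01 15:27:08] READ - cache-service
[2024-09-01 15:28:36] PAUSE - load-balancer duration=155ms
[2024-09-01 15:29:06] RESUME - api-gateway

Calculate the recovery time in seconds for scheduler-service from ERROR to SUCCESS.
138

To calculate recovery time:

1. Find ERROR event for scheduler-service: 2024-09-01 15:12:00
2. Find next SUCCESS event for scheduler-service: 2024-09-01 15:14:18
3. Recovery time: 2024-09-01 15:14:18 - 2024-09-01 15:12:00 = 138 seconds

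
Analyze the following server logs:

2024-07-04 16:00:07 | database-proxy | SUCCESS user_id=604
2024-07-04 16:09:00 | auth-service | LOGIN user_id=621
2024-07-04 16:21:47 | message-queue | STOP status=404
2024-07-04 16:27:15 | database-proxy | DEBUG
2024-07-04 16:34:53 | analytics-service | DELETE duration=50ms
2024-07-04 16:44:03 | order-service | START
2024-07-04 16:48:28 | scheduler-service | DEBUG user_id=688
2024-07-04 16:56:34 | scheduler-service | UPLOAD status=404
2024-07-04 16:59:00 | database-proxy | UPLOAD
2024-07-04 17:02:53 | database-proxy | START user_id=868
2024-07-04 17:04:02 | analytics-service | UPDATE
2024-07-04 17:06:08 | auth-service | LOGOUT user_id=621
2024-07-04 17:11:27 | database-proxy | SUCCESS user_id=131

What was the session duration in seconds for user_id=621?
3428

To calculate session duration:

1. Find LOGIN event for user_id=621: 2024-07-04 16:09:00
2. Find LOGOUT event for user_id=621: 2024-07-04 17:06:08
3. Session duration: 2024-07-04 17:06:08 - 2024-07-04 16:09:00 = 3428 seconds (57 minutes)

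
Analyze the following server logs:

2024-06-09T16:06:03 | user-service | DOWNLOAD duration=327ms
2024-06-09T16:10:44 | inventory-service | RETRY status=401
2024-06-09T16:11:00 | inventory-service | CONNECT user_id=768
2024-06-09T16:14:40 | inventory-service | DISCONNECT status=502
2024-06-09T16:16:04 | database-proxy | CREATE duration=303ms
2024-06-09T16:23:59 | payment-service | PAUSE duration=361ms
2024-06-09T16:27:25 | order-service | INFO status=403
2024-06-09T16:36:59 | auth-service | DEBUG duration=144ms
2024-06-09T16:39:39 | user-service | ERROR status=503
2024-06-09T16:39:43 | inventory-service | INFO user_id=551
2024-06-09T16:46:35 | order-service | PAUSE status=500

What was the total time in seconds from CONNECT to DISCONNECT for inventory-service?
220

To calculate state duration:

1. Find CONNECT event for inventory-service: 2024-06-09T16:11:00
2. Find DISCONNECT event for inventory-service: 2024-06-09T16:14:40
3. Calculate duration: 2024-06-09T16:14:40 - 2024-06-09T16:11:00 = 220 seconds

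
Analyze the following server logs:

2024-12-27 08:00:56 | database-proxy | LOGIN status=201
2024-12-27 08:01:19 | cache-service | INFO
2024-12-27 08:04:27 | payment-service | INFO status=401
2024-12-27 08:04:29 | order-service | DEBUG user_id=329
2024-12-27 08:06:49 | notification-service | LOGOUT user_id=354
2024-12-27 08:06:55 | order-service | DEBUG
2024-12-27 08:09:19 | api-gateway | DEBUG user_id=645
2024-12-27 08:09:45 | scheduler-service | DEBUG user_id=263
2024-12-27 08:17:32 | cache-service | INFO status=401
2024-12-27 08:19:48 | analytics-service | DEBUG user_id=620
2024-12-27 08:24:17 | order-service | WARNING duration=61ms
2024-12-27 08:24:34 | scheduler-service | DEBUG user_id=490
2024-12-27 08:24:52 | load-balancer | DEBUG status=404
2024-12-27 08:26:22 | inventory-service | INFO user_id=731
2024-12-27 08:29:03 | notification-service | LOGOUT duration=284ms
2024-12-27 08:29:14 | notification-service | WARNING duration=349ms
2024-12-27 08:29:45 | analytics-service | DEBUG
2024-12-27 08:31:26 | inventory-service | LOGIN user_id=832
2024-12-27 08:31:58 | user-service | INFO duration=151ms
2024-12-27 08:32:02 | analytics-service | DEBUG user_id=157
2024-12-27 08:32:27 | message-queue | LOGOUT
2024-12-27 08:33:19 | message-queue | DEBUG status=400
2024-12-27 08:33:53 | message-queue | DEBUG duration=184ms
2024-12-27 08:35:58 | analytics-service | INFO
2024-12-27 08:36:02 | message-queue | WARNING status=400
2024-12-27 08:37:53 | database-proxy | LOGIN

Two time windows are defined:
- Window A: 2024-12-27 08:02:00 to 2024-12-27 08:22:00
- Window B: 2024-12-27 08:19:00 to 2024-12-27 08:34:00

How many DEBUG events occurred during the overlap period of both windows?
1

To find overlap events:

1. Window A: 2024-12-27 08:02:00 to 2024-12-27 08:22:00
2. Window B: 2024-12-27 08:19:00 to 2024-12-27 08:34:00
3. Overlap period: 2024-12-27 08:19:00 to 2024-12-27 08:22:00
4. Count DEBUG events in overlap: 1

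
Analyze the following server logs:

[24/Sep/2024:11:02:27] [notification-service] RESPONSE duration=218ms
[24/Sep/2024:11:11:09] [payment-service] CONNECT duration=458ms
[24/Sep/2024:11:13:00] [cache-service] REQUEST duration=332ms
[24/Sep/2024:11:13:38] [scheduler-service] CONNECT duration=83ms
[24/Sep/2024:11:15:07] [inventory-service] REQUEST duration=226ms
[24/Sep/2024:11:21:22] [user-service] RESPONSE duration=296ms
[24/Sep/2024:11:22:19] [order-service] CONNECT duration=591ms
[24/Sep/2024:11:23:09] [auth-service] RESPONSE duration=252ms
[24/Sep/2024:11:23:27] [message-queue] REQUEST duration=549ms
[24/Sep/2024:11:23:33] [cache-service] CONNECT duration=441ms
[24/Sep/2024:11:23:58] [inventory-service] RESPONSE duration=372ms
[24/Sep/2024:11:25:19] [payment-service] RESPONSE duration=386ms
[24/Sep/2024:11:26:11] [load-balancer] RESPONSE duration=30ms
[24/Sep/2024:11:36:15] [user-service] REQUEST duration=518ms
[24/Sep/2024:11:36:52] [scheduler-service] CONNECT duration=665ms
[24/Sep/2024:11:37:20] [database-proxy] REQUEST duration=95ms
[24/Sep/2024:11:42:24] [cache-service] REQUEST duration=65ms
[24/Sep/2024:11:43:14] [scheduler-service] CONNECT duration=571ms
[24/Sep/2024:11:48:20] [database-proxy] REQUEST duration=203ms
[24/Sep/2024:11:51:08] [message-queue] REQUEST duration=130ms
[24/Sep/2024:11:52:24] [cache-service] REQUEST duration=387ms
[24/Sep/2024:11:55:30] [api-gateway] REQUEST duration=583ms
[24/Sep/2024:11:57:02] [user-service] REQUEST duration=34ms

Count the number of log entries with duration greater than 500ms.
6

To count timeouts:

1. Threshold: 500ms
2. Extract duration from each log entry
3. Count entries where duration > 500
4. Timeout count: 6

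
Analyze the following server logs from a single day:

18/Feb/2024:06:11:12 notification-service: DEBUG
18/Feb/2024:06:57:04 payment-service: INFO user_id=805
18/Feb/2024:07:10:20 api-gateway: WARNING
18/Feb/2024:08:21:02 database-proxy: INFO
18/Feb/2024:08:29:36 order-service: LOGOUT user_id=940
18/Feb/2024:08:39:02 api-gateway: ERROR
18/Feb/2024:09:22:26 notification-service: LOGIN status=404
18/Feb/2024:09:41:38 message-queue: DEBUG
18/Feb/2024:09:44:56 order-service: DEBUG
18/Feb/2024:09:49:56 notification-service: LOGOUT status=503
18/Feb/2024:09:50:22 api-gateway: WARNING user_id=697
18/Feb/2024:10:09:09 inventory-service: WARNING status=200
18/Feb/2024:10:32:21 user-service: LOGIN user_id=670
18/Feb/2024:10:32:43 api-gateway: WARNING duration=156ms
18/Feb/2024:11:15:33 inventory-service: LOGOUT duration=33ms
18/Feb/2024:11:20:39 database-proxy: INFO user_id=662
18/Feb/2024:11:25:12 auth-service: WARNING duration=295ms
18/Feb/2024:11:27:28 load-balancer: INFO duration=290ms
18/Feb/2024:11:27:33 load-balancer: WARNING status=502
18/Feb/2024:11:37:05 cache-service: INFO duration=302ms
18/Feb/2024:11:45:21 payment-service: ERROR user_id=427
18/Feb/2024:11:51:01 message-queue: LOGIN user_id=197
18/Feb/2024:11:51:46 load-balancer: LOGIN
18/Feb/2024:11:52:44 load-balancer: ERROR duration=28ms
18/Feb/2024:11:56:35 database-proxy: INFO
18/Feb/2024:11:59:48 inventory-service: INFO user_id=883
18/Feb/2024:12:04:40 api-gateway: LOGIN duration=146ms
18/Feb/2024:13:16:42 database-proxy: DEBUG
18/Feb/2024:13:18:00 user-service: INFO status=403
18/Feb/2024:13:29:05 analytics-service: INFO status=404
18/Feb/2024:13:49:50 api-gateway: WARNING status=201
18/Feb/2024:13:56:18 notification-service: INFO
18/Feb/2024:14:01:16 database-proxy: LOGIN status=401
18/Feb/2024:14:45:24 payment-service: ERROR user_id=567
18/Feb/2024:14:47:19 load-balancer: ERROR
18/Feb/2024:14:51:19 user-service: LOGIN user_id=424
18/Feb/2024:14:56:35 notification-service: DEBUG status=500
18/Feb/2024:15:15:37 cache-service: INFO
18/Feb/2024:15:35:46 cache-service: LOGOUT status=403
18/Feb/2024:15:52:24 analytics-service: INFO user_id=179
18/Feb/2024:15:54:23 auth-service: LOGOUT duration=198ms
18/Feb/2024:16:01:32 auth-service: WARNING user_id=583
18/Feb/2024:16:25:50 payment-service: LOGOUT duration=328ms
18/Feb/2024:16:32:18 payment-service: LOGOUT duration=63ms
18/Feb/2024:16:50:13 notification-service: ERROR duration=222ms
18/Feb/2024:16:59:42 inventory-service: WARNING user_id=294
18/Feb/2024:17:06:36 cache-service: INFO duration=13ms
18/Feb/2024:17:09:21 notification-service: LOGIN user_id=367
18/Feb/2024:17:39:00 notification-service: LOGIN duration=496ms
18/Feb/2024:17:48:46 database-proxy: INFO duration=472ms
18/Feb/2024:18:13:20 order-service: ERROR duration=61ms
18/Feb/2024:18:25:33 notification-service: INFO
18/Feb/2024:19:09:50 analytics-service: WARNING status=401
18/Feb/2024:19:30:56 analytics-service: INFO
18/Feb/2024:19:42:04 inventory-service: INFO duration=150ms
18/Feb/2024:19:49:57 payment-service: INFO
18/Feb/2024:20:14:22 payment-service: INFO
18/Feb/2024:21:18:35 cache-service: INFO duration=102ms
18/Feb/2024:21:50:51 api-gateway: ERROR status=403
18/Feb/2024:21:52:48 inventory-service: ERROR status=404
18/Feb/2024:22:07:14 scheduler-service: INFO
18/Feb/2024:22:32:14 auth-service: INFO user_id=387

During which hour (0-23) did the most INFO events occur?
11

To find the peak hour:

1. Group all INFO events by hour
2. Count events in each hour
3. Find hour with maximum count
4. Peak hour: 11 (with 5 events)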